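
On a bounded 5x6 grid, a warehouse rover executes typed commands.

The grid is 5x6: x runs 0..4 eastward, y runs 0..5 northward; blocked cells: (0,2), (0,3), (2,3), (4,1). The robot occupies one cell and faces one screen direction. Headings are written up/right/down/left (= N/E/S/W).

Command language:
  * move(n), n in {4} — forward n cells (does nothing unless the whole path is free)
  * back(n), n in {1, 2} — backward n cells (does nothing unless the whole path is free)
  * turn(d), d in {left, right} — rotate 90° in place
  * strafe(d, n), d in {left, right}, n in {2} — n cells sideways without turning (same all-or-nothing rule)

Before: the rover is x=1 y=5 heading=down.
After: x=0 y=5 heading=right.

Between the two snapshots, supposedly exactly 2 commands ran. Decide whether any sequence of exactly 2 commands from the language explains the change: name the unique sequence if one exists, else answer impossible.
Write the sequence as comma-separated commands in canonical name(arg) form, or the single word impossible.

turn(left), back(1)

key: running back(1) before turn(left) would end elsewhere — order is forced
from: x=1 y=5 heading=down
[1] after turn(left): x=1 y=5 heading=right
[2] after back(1): x=0 y=5 heading=right
all 49 alternatives checked — unique.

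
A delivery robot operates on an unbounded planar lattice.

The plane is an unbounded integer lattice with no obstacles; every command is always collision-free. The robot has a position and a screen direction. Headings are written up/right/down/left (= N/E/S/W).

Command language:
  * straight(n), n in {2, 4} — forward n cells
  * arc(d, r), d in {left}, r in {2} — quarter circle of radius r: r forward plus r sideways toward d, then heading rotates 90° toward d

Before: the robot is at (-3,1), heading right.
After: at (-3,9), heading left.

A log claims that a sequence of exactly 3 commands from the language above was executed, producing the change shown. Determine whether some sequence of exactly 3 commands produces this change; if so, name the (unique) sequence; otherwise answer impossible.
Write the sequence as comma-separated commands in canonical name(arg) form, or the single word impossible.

arc(left, 2), straight(4), arc(left, 2)

key: cell and facing (now W) both changed — the 3 commands mix motion and turning
t0: at (-3,1), heading right
step 1 (arc(left, 2)): at (-1,3), heading up
step 2 (straight(4)): at (-1,7), heading up
step 3 (arc(left, 2)): at (-3,9), heading left
all 27 alternatives checked — unique.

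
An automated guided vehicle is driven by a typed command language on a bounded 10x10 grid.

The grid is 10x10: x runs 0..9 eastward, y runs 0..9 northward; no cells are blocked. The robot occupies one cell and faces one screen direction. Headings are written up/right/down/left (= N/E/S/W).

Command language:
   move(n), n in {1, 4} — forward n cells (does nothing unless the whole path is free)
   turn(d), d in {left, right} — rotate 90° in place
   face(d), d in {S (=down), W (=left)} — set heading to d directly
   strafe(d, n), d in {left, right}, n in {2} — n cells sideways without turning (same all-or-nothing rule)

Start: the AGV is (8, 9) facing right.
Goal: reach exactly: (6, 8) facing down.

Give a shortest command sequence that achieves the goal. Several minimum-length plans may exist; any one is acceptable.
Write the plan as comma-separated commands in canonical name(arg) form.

face(S), strafe(right, 2), move(1)

initial: (8, 9) facing right
t=1 face(S) ⇒ (8, 9) facing down
t=2 strafe(right, 2) ⇒ (6, 9) facing down
t=3 move(1) ⇒ (6, 8) facing down
shorter routes all fall short; 3 is best.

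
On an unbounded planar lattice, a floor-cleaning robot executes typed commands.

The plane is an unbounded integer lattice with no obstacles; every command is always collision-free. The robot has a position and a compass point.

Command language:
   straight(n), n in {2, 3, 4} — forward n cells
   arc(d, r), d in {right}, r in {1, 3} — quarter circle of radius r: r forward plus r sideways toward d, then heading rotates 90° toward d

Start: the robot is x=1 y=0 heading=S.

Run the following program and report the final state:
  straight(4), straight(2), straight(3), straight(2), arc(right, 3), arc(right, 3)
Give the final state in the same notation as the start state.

t0: x=1 y=0 heading=S
1. straight(4) → x=1 y=-4 heading=S
2. straight(2) → x=1 y=-6 heading=S
3. straight(3) → x=1 y=-9 heading=S
4. straight(2) → x=1 y=-11 heading=S
5. arc(right, 3) → x=-2 y=-14 heading=W
6. arc(right, 3) → x=-5 y=-11 heading=N

x=-5 y=-11 heading=N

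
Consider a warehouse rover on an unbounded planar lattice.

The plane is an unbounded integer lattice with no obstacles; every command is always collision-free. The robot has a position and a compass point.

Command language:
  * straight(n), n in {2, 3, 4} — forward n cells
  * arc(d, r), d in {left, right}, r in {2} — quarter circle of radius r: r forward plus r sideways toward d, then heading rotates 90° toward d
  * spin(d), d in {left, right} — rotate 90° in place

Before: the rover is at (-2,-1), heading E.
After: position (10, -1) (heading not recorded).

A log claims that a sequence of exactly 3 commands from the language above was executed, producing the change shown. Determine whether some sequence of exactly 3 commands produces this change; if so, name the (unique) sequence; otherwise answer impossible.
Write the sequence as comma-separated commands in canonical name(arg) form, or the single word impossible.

straight(4), straight(4), straight(4)

initial: at (-2,-1), heading E
step 1 (straight(4)): at (2,-1), heading E
step 2 (straight(4)): at (6,-1), heading E
step 3 (straight(4)): at (10,-1), heading E
no other 3-command option fits: unique.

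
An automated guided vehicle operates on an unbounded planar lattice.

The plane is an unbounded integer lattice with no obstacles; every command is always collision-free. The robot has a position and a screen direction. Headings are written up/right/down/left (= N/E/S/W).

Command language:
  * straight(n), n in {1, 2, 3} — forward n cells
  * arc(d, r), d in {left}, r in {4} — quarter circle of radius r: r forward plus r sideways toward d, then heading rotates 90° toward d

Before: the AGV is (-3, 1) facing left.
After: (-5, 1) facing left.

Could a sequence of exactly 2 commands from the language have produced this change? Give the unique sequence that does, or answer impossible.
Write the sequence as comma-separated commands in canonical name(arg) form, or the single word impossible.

key: still facing W at the end — nothing in the sequence rotates
from: (-3, 1) facing left
1. straight(1) → (-4, 1) facing left
2. straight(1) → (-5, 1) facing left
all 16 alternatives checked — unique.

straight(1), straight(1)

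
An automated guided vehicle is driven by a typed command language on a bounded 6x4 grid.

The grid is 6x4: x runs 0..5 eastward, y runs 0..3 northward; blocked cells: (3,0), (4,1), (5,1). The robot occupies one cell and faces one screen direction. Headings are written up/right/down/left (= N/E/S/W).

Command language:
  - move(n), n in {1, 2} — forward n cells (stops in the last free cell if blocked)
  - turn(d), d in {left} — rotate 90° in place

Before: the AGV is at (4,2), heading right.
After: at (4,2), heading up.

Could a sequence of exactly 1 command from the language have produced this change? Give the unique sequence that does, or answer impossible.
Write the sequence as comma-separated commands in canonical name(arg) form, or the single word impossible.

key: parked at (4,2) the whole time — nothing moves the robot
t0: at (4,2), heading right
1. turn(left) → at (4,2), heading up
no other 1-command option fits: unique.

turn(left)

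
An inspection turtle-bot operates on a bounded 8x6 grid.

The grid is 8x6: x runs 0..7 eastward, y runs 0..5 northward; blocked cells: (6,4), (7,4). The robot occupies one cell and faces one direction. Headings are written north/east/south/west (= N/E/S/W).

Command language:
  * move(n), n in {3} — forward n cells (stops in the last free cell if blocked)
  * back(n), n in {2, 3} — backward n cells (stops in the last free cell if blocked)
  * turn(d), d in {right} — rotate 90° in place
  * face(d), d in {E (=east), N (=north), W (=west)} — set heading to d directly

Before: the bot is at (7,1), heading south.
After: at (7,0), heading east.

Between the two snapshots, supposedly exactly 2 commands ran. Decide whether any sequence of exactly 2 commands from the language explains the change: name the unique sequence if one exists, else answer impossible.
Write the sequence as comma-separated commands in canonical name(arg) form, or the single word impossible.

move(3), face(E)

key: order matters: swapping move(3) and face(E) lands elsewhere
from: at (7,1), heading south
[1] after move(3): at (7,0), heading south
[2] after face(E): at (7,0), heading east
no other 2-command option fits: unique.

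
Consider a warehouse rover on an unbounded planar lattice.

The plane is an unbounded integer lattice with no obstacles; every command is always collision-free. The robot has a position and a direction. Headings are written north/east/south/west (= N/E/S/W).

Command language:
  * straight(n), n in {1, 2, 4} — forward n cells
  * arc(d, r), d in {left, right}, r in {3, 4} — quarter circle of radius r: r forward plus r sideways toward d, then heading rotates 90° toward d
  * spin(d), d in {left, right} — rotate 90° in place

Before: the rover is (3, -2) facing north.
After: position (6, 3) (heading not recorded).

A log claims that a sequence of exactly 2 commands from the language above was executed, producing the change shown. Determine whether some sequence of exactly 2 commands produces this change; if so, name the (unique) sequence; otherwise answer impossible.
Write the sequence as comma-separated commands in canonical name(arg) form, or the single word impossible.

straight(2), arc(right, 3)

key: order matters: swapping straight(2) and arc(right, 3) lands elsewhere
from: (3, -2) facing north
t=1 straight(2) ⇒ (3, 0) facing north
t=2 arc(right, 3) ⇒ (6, 3) facing east
no other 2-command option fits: unique.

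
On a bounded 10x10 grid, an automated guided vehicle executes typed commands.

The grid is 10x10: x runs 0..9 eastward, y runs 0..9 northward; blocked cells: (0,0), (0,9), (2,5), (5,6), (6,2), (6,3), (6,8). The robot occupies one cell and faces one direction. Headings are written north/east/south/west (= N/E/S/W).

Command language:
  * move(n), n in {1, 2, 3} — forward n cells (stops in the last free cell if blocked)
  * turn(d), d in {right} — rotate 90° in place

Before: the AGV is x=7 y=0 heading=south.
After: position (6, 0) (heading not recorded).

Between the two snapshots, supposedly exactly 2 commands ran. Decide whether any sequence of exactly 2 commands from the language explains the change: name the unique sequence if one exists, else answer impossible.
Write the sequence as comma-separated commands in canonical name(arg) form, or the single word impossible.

key: running move(1) before turn(right) would end elsewhere — order is forced
start: x=7 y=0 heading=south
t=1 turn(right) ⇒ x=7 y=0 heading=west
t=2 move(1) ⇒ x=6 y=0 heading=west
no other 2-command option fits: unique.

turn(right), move(1)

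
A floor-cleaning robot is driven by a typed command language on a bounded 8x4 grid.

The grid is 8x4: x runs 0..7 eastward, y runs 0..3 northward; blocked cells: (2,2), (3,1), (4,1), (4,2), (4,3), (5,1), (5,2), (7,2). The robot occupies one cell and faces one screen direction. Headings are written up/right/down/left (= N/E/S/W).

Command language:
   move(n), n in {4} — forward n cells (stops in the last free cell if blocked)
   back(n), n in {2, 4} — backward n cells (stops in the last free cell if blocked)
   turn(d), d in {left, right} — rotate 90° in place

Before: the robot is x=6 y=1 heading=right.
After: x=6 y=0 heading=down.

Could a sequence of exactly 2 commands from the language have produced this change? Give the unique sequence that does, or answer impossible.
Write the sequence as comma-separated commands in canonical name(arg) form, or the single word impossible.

key: running move(4) before turn(right) would end elsewhere — order is forced
begin: x=6 y=1 heading=right
1. turn(right) → x=6 y=1 heading=down
2. move(4) → x=6 y=0 heading=down
uniquely the one of 25 2-step routes that fits.

turn(right), move(4)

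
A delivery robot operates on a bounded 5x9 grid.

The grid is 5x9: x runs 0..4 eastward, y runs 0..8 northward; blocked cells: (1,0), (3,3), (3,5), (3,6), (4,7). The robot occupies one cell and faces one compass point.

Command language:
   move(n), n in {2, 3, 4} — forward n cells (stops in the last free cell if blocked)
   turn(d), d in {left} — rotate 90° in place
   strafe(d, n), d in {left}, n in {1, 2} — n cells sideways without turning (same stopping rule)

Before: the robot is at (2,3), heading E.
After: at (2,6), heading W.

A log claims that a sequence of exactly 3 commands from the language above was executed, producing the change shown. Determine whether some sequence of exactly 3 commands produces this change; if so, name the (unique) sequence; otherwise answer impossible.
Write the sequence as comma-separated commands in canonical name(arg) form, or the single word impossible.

turn(left), move(3), turn(left)

key: position moved to (2,6) AND the heading swung to W — translation plus rotation needed
begin: at (2,3), heading E
step 1 (turn(left)): at (2,3), heading N
step 2 (move(3)): at (2,6), heading N
step 3 (turn(left)): at (2,6), heading W
no other 3-command option fits: unique.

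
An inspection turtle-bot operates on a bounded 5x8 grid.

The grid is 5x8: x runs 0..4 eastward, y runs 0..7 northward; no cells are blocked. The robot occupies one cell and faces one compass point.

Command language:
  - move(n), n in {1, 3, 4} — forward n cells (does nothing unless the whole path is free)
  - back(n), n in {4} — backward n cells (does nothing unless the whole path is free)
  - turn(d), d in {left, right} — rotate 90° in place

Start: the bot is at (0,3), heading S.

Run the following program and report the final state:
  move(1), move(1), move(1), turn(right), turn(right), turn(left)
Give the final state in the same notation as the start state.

initial: at (0,3), heading S
step 1 (move(1)): at (0,2), heading S
step 2 (move(1)): at (0,1), heading S
step 3 (move(1)): at (0,0), heading S
step 4 (turn(right)): at (0,0), heading W
step 5 (turn(right)): at (0,0), heading N
step 6 (turn(left)): at (0,0), heading W

at (0,0), heading W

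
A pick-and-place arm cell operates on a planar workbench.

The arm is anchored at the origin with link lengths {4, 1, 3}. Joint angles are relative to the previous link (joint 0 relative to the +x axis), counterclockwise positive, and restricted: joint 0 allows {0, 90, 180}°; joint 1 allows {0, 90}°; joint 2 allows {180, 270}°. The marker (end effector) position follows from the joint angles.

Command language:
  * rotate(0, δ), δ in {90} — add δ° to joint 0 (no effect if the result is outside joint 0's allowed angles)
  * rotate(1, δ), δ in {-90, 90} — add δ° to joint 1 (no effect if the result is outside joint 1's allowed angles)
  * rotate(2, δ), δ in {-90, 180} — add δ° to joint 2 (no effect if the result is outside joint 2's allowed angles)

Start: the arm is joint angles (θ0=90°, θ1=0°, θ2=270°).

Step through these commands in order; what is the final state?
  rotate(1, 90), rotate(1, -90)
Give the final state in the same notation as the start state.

joint angles (θ0=90°, θ1=0°, θ2=270°)

t0: joint angles (θ0=90°, θ1=0°, θ2=270°)
step 1 (rotate(1, 90)): joint angles (θ0=90°, θ1=90°, θ2=270°)
step 2 (rotate(1, -90)): joint angles (θ0=90°, θ1=0°, θ2=270°)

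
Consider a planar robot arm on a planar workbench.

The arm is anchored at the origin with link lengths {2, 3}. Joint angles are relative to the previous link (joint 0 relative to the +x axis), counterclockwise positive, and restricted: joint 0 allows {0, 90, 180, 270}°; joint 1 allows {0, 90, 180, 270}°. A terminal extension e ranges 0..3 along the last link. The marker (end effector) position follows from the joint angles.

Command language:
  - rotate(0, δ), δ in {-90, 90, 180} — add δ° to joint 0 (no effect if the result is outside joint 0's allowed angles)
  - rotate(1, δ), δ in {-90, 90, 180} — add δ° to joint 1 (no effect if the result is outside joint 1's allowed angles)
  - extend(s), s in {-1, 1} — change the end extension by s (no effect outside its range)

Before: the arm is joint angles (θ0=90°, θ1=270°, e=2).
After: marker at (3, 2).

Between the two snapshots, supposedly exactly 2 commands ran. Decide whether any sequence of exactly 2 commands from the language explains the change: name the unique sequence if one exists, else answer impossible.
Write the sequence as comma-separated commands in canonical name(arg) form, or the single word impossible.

from: joint angles (θ0=90°, θ1=270°, e=2)
step 1 (extend(-1)): joint angles (θ0=90°, θ1=270°, e=1)
step 2 (extend(-1)): joint angles (θ0=90°, θ1=270°, e=0)
no other 2-command option fits: unique.

extend(-1), extend(-1)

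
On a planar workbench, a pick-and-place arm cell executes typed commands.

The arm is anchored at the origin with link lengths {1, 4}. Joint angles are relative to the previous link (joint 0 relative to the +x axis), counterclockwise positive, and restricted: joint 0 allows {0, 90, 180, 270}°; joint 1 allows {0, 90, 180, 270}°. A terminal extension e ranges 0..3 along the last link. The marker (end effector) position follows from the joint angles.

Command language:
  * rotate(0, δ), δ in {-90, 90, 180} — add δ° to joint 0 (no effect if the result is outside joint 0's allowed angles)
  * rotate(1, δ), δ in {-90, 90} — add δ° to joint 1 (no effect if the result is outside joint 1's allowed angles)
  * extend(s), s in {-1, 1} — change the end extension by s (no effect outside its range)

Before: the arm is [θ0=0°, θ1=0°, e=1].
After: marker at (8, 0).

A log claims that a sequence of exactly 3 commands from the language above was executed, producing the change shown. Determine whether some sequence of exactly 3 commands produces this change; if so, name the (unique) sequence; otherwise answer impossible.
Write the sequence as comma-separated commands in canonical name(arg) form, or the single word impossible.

extend(1), extend(1), extend(1)

begin: [θ0=0°, θ1=0°, e=1]
step 1 (extend(1)): [θ0=0°, θ1=0°, e=2]
step 2 (extend(1)): [θ0=0°, θ1=0°, e=3]
step 3 (extend(1)): [θ0=0°, θ1=0°, e=3]
no rival 3-sequence matches.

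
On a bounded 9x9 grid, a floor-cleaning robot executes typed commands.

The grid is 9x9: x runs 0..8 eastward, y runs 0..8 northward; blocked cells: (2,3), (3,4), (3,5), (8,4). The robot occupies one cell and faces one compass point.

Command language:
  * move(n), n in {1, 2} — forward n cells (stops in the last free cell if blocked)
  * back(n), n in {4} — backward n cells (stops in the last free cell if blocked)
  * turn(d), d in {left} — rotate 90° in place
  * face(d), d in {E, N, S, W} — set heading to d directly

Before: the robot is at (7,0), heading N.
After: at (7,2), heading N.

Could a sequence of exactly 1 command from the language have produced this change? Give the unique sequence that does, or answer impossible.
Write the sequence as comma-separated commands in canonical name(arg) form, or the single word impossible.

key: still facing N — the one step turns nothing
from: at (7,0), heading N
t=1 move(2) ⇒ at (7,2), heading N
no rival 1-sequence matches.

move(2)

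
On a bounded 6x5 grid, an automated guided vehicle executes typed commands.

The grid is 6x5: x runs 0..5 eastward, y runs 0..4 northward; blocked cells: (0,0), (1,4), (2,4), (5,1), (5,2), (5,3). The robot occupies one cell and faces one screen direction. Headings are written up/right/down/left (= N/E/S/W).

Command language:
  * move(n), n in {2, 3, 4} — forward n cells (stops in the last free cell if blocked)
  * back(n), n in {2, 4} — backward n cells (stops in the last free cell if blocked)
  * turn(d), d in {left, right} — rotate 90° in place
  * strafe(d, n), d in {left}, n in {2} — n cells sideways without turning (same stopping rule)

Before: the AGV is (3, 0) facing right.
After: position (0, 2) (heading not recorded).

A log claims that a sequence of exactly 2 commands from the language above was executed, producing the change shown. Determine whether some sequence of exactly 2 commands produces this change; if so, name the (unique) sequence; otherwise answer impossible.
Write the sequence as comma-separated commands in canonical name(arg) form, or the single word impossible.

key: running back(4) before strafe(left, 2) would end elsewhere — order is forced
from: (3, 0) facing right
step 1 (strafe(left, 2)): (3, 2) facing right
step 2 (back(4)): (0, 2) facing right
uniquely the one of 64 2-step routes that fits.

strafe(left, 2), back(4)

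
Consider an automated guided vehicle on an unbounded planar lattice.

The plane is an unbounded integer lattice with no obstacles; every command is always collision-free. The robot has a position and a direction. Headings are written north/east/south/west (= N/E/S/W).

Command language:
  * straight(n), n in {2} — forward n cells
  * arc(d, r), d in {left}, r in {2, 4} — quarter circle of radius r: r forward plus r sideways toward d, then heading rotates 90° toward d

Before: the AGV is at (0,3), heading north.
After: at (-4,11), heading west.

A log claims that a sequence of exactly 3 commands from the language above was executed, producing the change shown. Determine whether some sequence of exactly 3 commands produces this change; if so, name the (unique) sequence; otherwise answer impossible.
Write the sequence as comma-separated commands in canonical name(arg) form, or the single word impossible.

straight(2), straight(2), arc(left, 4)

key: cell and facing (now W) both changed — the 3 commands mix motion and turning
start: at (0,3), heading north
1. straight(2) → at (0,5), heading north
2. straight(2) → at (0,7), heading north
3. arc(left, 4) → at (-4,11), heading west
no rival 3-sequence matches.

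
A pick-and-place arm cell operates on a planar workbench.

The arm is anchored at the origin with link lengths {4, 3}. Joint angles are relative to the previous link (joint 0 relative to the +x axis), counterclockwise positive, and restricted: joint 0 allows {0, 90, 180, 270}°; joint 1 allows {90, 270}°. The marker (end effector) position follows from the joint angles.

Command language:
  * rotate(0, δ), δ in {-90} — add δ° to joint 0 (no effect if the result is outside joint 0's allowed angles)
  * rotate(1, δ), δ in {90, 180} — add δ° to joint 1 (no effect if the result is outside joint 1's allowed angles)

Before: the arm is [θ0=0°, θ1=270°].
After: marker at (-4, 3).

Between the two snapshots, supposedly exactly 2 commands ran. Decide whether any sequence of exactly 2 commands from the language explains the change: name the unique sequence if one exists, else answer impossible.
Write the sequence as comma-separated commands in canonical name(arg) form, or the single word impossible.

from: [θ0=0°, θ1=270°]
1. rotate(0, -90) → [θ0=270°, θ1=270°]
2. rotate(0, -90) → [θ0=180°, θ1=270°]
no rival 2-sequence matches.

rotate(0, -90), rotate(0, -90)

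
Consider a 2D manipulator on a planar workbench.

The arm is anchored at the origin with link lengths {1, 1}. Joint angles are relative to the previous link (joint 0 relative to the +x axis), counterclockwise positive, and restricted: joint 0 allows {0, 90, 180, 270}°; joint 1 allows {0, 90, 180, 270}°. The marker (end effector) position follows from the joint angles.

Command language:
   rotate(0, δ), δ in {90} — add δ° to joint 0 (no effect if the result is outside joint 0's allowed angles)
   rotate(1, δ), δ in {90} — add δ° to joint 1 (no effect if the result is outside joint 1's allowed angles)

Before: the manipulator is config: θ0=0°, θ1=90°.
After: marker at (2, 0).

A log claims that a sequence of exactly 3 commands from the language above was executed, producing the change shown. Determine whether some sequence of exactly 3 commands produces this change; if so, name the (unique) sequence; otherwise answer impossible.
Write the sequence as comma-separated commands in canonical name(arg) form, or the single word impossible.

rotate(1, 90), rotate(1, 90), rotate(1, 90)

from: config: θ0=0°, θ1=90°
step 1 (rotate(1, 90)): config: θ0=0°, θ1=180°
step 2 (rotate(1, 90)): config: θ0=0°, θ1=270°
step 3 (rotate(1, 90)): config: θ0=0°, θ1=0°
no rival 3-sequence matches.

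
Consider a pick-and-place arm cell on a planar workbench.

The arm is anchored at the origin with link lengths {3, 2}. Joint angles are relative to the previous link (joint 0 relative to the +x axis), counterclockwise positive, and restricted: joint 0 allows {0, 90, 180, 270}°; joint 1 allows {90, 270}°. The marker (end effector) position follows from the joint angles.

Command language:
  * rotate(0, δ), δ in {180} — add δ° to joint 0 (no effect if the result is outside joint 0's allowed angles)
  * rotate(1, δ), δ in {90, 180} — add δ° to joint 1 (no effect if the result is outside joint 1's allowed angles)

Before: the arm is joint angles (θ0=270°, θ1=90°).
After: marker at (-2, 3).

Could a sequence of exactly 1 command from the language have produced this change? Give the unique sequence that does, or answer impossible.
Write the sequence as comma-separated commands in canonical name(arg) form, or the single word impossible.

initial: joint angles (θ0=270°, θ1=90°)
[1] after rotate(0, 180): joint angles (θ0=90°, θ1=90°)
no rival 1-sequence matches.

rotate(0, 180)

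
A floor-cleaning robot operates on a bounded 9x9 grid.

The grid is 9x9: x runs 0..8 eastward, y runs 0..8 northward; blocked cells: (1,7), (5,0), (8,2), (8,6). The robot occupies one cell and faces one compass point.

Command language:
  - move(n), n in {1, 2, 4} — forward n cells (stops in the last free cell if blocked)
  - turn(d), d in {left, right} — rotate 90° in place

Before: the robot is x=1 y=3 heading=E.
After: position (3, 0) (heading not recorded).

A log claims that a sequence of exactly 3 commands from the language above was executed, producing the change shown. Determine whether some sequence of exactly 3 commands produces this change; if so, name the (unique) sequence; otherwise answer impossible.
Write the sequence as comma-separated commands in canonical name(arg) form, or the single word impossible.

move(2), turn(right), move(4)

key: running move(4) before move(2) would end elsewhere — order is forced
from: x=1 y=3 heading=E
1. move(2) → x=3 y=3 heading=E
2. turn(right) → x=3 y=3 heading=S
3. move(4) → x=3 y=0 heading=S
uniquely the one of 125 3-step routes that fits.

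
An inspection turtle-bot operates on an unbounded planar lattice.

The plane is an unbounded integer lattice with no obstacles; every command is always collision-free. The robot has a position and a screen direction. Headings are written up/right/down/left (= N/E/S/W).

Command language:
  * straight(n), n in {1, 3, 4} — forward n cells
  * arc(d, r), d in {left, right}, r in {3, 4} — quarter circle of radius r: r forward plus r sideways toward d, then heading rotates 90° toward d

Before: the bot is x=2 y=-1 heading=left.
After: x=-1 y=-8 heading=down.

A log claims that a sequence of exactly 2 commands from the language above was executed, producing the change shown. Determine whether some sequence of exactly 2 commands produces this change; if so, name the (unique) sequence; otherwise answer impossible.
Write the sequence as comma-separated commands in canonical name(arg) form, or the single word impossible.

arc(left, 3), straight(4)

key: cell and facing (now S) both changed — the 2 commands mix motion and turning
from: x=2 y=-1 heading=left
step 1 (arc(left, 3)): x=-1 y=-4 heading=down
step 2 (straight(4)): x=-1 y=-8 heading=down
no rival 2-sequence matches.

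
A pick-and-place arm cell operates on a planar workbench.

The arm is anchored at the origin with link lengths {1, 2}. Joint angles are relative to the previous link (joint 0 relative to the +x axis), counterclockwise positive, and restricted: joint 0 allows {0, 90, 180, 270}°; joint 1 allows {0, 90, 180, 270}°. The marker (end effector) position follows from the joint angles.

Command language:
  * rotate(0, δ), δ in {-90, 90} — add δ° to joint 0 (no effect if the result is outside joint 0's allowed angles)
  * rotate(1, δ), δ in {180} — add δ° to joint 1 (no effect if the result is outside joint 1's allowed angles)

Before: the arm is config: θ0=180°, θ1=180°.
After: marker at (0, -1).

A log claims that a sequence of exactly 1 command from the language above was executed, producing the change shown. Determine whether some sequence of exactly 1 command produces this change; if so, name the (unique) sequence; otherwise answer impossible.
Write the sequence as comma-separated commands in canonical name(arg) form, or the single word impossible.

rotate(0, -90)

initial: config: θ0=180°, θ1=180°
step 1 (rotate(0, -90)): config: θ0=90°, θ1=180°
no rival 1-sequence matches.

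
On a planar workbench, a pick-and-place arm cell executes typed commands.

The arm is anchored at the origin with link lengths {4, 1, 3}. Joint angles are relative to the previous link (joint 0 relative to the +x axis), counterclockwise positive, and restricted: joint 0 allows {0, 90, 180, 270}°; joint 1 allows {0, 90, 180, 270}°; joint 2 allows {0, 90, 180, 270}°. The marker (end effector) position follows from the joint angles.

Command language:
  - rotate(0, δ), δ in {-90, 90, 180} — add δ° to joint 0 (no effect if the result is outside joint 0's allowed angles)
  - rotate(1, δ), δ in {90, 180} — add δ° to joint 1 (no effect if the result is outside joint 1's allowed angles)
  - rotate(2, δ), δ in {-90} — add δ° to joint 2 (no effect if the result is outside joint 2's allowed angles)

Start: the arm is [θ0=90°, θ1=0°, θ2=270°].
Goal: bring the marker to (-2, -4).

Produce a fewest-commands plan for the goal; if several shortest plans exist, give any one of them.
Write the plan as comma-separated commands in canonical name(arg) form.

rotate(2, -90), rotate(0, 180), rotate(1, 90)

from: [θ0=90°, θ1=0°, θ2=270°]
t=1 rotate(2, -90) ⇒ [θ0=90°, θ1=0°, θ2=180°]
t=2 rotate(0, 180) ⇒ [θ0=270°, θ1=0°, θ2=180°]
t=3 rotate(1, 90) ⇒ [θ0=270°, θ1=90°, θ2=180°]
no 2-step plan works, so 3 is optimal.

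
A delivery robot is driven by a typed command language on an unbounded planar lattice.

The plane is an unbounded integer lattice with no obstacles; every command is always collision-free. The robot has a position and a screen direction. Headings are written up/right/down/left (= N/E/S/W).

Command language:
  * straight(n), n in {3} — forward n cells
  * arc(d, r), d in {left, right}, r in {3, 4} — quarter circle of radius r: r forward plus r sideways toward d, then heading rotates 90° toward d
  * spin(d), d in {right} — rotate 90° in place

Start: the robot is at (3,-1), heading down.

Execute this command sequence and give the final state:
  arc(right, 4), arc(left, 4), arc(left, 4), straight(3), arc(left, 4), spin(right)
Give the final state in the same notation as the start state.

at (6,-9), heading right

start: at (3,-1), heading down
t=1 arc(right, 4) ⇒ at (-1,-5), heading left
t=2 arc(left, 4) ⇒ at (-5,-9), heading down
t=3 arc(left, 4) ⇒ at (-1,-13), heading right
t=4 straight(3) ⇒ at (2,-13), heading right
t=5 arc(left, 4) ⇒ at (6,-9), heading up
t=6 spin(right) ⇒ at (6,-9), heading right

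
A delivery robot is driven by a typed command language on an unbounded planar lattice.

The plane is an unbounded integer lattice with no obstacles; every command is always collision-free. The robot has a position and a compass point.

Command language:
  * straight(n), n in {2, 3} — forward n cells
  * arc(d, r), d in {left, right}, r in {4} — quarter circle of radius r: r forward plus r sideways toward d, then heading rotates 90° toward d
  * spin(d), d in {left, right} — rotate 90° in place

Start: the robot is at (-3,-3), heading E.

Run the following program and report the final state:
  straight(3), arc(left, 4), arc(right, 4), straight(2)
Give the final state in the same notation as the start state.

at (10,5), heading E

from: at (-3,-3), heading E
step 1 (straight(3)): at (0,-3), heading E
step 2 (arc(left, 4)): at (4,1), heading N
step 3 (arc(right, 4)): at (8,5), heading E
step 4 (straight(2)): at (10,5), heading E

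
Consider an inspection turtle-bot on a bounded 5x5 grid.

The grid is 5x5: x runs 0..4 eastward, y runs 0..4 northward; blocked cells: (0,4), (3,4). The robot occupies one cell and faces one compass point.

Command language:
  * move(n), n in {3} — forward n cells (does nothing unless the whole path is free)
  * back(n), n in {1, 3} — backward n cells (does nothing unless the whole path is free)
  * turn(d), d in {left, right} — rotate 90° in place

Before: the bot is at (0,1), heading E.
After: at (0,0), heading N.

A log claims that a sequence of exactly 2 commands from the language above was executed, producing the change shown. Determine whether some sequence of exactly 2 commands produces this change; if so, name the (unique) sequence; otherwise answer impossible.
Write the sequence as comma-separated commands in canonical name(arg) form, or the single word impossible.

turn(left), back(1)

key: position moved to (0,0) AND the heading swung to N — translation plus rotation needed
from: at (0,1), heading E
[1] after turn(left): at (0,1), heading N
[2] after back(1): at (0,0), heading N
no other 2-command option fits: unique.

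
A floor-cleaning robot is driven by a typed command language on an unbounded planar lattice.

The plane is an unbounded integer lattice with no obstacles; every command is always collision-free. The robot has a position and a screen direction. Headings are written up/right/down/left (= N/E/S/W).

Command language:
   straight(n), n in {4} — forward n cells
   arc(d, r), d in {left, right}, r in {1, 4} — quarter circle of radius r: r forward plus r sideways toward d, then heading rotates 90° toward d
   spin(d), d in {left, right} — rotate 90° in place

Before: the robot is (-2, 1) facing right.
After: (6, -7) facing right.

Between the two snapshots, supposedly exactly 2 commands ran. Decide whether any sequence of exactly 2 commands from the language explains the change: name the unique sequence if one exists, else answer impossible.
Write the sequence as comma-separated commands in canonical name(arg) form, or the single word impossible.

key: heading stays E — rotations cancel among the 2 commands
from: (-2, 1) facing right
step 1 (arc(right, 4)): (2, -3) facing down
step 2 (arc(left, 4)): (6, -7) facing right
uniquely the one of 49 2-step routes that fits.

arc(right, 4), arc(left, 4)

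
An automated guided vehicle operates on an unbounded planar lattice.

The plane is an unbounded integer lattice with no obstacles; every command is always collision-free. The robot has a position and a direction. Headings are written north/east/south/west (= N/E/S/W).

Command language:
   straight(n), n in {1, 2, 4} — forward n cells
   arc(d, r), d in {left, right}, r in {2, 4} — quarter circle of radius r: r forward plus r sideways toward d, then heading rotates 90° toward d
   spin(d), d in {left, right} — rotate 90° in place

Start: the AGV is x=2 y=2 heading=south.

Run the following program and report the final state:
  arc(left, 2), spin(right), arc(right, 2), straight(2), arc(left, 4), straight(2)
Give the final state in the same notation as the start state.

from: x=2 y=2 heading=south
1. arc(left, 2) → x=4 y=0 heading=east
2. spin(right) → x=4 y=0 heading=south
3. arc(right, 2) → x=2 y=-2 heading=west
4. straight(2) → x=0 y=-2 heading=west
5. arc(left, 4) → x=-4 y=-6 heading=south
6. straight(2) → x=-4 y=-8 heading=south

x=-4 y=-8 heading=south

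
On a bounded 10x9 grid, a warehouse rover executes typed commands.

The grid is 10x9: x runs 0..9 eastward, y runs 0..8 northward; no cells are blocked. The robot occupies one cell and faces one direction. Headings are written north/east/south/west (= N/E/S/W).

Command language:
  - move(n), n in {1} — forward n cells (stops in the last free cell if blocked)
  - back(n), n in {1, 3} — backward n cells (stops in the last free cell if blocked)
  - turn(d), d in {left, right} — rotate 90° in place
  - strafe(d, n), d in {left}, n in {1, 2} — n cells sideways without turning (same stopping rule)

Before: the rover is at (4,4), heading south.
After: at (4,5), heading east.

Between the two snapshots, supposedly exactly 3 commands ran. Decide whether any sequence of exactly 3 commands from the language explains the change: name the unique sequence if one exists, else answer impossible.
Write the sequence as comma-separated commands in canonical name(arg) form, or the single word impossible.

key: order matters: swapping move(1) and strafe(left, 2) lands elsewhere
from: at (4,4), heading south
1. move(1) → at (4,3), heading south
2. turn(left) → at (4,3), heading east
3. strafe(left, 2) → at (4,5), heading east
no rival 3-sequence matches.

move(1), turn(left), strafe(left, 2)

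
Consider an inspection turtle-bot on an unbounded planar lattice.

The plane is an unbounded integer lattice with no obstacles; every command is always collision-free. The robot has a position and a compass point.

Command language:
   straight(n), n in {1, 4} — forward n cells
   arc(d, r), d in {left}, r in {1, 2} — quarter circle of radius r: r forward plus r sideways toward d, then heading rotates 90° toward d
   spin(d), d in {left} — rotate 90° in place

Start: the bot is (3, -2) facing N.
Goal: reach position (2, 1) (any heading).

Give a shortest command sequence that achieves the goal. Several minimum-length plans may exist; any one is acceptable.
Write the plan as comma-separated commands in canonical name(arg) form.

straight(1), straight(1), arc(left, 1)

from: (3, -2) facing N
step 1 (straight(1)): (3, -1) facing N
step 2 (straight(1)): (3, 0) facing N
step 3 (arc(left, 1)): (2, 1) facing W
minimal: 3 command(s), checked below 3.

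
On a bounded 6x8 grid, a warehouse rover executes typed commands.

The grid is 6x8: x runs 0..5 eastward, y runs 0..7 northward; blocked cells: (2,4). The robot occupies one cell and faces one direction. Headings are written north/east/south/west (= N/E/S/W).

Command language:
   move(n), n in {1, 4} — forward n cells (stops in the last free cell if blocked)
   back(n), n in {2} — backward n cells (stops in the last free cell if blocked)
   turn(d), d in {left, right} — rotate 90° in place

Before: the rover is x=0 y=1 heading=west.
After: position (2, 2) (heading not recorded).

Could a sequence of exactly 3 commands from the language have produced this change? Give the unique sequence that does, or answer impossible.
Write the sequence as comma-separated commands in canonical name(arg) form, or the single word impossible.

back(2), turn(right), move(1)

key: running move(1) before back(2) would end elsewhere — order is forced
from: x=0 y=1 heading=west
t=1 back(2) ⇒ x=2 y=1 heading=west
t=2 turn(right) ⇒ x=2 y=1 heading=north
t=3 move(1) ⇒ x=2 y=2 heading=north
no rival 3-sequence matches.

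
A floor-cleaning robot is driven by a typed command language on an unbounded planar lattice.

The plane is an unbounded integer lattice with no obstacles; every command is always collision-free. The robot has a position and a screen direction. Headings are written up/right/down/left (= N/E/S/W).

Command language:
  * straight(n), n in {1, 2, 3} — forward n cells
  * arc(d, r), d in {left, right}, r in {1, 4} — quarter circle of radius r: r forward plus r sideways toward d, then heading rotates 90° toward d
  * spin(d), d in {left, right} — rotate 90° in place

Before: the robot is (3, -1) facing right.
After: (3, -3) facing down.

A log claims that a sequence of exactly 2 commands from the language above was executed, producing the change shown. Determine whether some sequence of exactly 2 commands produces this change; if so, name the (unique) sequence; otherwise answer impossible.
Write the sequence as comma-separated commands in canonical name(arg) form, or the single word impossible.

key: cell and facing (now S) both changed — the 2 commands mix motion and turning
start: (3, -1) facing right
[1] after spin(right): (3, -1) facing down
[2] after straight(2): (3, -3) facing down
no rival 2-sequence matches.

spin(right), straight(2)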